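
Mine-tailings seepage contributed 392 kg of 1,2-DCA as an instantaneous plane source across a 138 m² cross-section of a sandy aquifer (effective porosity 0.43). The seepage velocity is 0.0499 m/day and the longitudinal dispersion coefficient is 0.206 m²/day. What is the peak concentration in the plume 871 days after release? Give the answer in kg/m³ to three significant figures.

0.139 kg/m³

The peak of an instantaneous 1D plume sits at x = vt; there the Gaussian factor is 1 and C_max = M/(n_e·A·√(4πDt)), where n_e·A is the pore area the mass is dissolved in.
√(4πDt) = √(4π × 0.206 × 871) = 47.48 m, so C_max = 392/(0.43 × 138 × 47.48) = 0.139 kg/m³.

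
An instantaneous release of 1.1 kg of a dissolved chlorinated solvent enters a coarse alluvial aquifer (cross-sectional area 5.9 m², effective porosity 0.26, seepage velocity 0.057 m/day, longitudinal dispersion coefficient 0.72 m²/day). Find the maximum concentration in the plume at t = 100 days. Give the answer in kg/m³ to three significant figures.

The peak of an instantaneous 1D plume sits at x = vt; there the Gaussian factor is 1 and C_max = M/(n_e·A·√(4πDt)), where n_e·A is the pore area the mass is dissolved in.
√(4πDt) = √(4π × 0.72 × 100) = 30.08 m, so C_max = 1.1/(0.26 × 5.9 × 30.08) = 0.0238 kg/m³.

0.0238 kg/m³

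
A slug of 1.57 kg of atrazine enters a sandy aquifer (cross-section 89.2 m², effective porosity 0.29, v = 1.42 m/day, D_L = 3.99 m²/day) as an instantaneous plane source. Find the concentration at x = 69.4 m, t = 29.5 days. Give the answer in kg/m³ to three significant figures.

For an instantaneous plane source, C(x,t) = M/(n_e·A·√(4πDt)) · exp(−(x−vt)²/(4Dt)), with n_e·A the pore (flow) area.
Plume center vt = 1.42 × 29.5 = 41.89 m, so the well at 69.4 m is 27.51 m downgradient of the peak.
√(4πDt) = 38.46 m, giving peak height M/(n_e·A·√(4πDt)) = 1.57/(0.29 × 89.2 × 38.46) = 0.001578 kg/m³.
(x−vt)²/(4Dt) = (27.51)²/(4 × 3.99 × 29.5) = 1.607; exp(−1.607) = 0.2005.
C = 0.001578 × 0.2005 = 0.000316 kg/m³.

0.000316 kg/m³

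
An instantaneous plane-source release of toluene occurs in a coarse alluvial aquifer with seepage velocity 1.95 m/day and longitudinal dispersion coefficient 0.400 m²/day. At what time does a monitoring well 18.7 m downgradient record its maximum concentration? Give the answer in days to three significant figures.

For the 1D instantaneous-source solution, setting ∂C/∂t = 0 at fixed x gives v²t² + 2Dt − x² = 0, so t = (√(D² + v²x²) − D)/v².
√(D² + v²x²) = √(0.400² + 1.95² × 18.7²) = 36.47; v² = 3.8025.
t = (36.47 − 0.400)/3.8025 = 9.49 days (vs. the pure-advection estimate x/v = 9.59 d).

9.49 days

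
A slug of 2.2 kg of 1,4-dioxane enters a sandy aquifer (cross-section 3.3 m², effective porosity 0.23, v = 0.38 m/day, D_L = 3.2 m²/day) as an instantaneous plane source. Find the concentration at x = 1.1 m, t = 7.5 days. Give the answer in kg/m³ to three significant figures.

0.162 kg/m³

For an instantaneous plane source, C(x,t) = M/(n_e·A·√(4πDt)) · exp(−(x−vt)²/(4Dt)), with n_e·A the pore (flow) area.
Plume center vt = 0.38 × 7.5 = 2.85 m, so the well at 1.1 m is 1.75 m upgradient of the peak.
√(4πDt) = 17.37 m, giving peak height M/(n_e·A·√(4πDt)) = 2.2/(0.23 × 3.3 × 17.37) = 0.1669 kg/m³.
(x−vt)²/(4Dt) = (-1.75)²/(4 × 3.2 × 7.5) = 0.03190; exp(−0.03190) = 0.9686.
C = 0.1669 × 0.9686 = 0.162 kg/m³.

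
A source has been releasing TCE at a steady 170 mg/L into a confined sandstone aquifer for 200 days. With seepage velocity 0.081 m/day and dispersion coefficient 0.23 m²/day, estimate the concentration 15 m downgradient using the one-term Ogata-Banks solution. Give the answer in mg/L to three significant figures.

93.5 mg/L

For a continuous step input, C/C₀ ≈ ½·erfc((x−vt)/(2√(Dt))).
vt = 0.081 × 200 = 16.2 m and 2√(Dt) = 2√(0.23 × 200) = 13.56 m.
Argument (x−vt)/(2√(Dt)) = (15 − 16.2)/13.56 = -0.08850; ½·erfc(-0.08850) = 0.5498.
C = 170 × 0.5498 = 93.5 mg/L.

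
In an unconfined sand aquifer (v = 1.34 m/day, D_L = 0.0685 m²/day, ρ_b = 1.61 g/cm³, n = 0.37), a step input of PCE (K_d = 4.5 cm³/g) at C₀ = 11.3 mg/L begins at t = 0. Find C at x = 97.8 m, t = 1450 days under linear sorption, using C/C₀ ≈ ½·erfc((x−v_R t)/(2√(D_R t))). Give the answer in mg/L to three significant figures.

Retardation factor R = 1 + ρ_b·K_d/n = 1 + 1.61 × 4.5/0.37 = 20.58.
Sorption retards both mechanisms: v_R = v/R = 0.06511 m/day, D_R = D/R = 0.003328 m²/day.
v_R·t = 0.06511 × 1450 = 94.4095 m; 2√(D_R t) = 4.393 m; argument = (97.8 − 94.4095)/4.393 = 0.7718.
C = C₀ × ½·erfc(0.7718) = 11.3 × 0.1375 = 1.55 mg/L.

1.55 mg/L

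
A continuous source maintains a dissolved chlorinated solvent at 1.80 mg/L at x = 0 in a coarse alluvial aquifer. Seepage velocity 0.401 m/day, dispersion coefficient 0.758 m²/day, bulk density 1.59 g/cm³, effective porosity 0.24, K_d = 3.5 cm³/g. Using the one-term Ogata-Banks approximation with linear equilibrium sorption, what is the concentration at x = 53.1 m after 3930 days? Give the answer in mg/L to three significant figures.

Retardation factor R = 1 + ρ_b·K_d/n = 1 + 1.59 × 3.5/0.24 = 24.19.
Sorption retards both mechanisms: v_R = v/R = 0.01658 m/day, D_R = D/R = 0.03134 m²/day.
v_R·t = 0.01658 × 3930 = 65.1594 m; 2√(D_R t) = 22.20 m; argument = (53.1 − 65.1594)/22.20 = -0.5432.
C = C₀ × ½·erfc(-0.5432) = 1.80 × 0.7788 = 1.40 mg/L.

1.40 mg/L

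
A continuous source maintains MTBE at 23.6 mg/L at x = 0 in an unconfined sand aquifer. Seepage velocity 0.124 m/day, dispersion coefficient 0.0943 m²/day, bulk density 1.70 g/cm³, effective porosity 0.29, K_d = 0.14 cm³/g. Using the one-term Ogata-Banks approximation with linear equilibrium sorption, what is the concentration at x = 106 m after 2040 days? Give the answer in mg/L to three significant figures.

23.3 mg/L

Retardation factor R = 1 + ρ_b·K_d/n = 1 + 1.70 × 0.14/0.29 = 1.821.
Sorption retards both mechanisms: v_R = v/R = 0.06809 m/day, D_R = D/R = 0.05178 m²/day.
v_R·t = 0.06809 × 2040 = 138.9036 m; 2√(D_R t) = 20.56 m; argument = (106 − 138.9036)/20.56 = -1.600.
C = C₀ × ½·erfc(-1.600) = 23.6 × 0.9882 = 23.3 mg/L.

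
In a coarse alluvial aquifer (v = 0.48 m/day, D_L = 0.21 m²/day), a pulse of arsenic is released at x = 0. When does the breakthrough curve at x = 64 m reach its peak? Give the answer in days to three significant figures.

132 days

For the 1D instantaneous-source solution, setting ∂C/∂t = 0 at fixed x gives v²t² + 2Dt − x² = 0, so t = (√(D² + v²x²) − D)/v².
√(D² + v²x²) = √(0.21² + 0.48² × 64²) = 30.72; v² = 0.2304.
t = (30.72 − 0.21)/0.2304 = 132 days (vs. the pure-advection estimate x/v = 133 d).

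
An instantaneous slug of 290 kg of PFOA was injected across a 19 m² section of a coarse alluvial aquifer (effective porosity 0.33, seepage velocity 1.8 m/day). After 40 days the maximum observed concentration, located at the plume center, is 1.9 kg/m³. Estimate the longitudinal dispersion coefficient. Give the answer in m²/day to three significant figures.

At the plume center C_max = M/(n_e·A·√(4πDt)), so D = M²/(4πt·(n_e·A·C_max)²).
n_e·A·C_max = 0.33 × 19 × 1.9 = 11.91 kg/m.
D = 290²/(4π × 40 × 11.91²) = 1.18 m²/day.

1.18 m²/day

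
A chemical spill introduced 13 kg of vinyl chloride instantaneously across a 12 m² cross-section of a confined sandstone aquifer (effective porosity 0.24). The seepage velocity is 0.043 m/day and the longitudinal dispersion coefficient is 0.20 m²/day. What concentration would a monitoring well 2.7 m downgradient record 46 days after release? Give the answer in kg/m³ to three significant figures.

For an instantaneous plane source, C(x,t) = M/(n_e·A·√(4πDt)) · exp(−(x−vt)²/(4Dt)), with n_e·A the pore (flow) area.
Plume center vt = 0.043 × 46 = 1.978 m, so the well at 2.7 m is 0.722 m downgradient of the peak.
√(4πDt) = 10.75 m, giving peak height M/(n_e·A·√(4πDt)) = 13/(0.24 × 12 × 10.75) = 0.4199 kg/m³.
(x−vt)²/(4Dt) = (0.722)²/(4 × 0.20 × 46) = 0.01417; exp(−0.01417) = 0.9859.
C = 0.4199 × 0.9859 = 0.414 kg/m³.

0.414 kg/m³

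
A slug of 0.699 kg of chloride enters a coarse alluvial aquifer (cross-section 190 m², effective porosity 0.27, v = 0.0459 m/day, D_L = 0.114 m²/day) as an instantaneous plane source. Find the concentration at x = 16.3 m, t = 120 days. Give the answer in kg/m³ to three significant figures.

0.000124 kg/m³

For an instantaneous plane source, C(x,t) = M/(n_e·A·√(4πDt)) · exp(−(x−vt)²/(4Dt)), with n_e·A the pore (flow) area.
Plume center vt = 0.0459 × 120 = 5.508 m, so the well at 16.3 m is 10.792 m downgradient of the peak.
√(4πDt) = 13.11 m, giving peak height M/(n_e·A·√(4πDt)) = 0.699/(0.27 × 190 × 13.11) = 0.001039 kg/m³.
(x−vt)²/(4Dt) = (10.792)²/(4 × 0.114 × 120) = 2.128; exp(−2.128) = 0.1191.
C = 0.001039 × 0.1191 = 0.000124 kg/m³.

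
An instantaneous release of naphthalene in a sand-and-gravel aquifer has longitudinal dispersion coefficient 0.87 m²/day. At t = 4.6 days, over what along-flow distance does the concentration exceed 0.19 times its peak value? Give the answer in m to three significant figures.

10.3 m

The plume is Gaussian with σ = √(2Dt) = √(2 × 0.87 × 4.6) = 2.829 m.
C/C_peak = exp(−Δx²/(2σ²)) = 0.19 ⇒ Δx = σ·√(−2 ln 0.19) = 2.829 × 1.822 = 5.154 m.
Width = 2Δx = 10.3 m.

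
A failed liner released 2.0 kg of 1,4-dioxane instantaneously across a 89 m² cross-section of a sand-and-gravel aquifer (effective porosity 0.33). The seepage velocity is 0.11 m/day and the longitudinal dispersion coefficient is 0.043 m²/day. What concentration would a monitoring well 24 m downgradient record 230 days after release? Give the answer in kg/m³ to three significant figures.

0.00585 kg/m³

For an instantaneous plane source, C(x,t) = M/(n_e·A·√(4πDt)) · exp(−(x−vt)²/(4Dt)), with n_e·A the pore (flow) area.
Plume center vt = 0.11 × 230 = 25.3 m, so the well at 24 m is 1.3 m upgradient of the peak.
√(4πDt) = 11.15 m, giving peak height M/(n_e·A·√(4πDt)) = 2.0/(0.33 × 89 × 11.15) = 0.006107 kg/m³.
(x−vt)²/(4Dt) = (-1.3)²/(4 × 0.043 × 230) = 0.04272; exp(−0.04272) = 0.9582.
C = 0.006107 × 0.9582 = 0.00585 kg/m³.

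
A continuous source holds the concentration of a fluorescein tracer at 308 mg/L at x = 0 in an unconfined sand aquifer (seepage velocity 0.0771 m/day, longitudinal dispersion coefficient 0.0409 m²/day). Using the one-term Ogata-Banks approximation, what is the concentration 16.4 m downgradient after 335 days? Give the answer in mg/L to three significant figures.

For a continuous step input, C/C₀ ≈ ½·erfc((x−vt)/(2√(Dt))).
vt = 0.0771 × 335 = 25.8285 m and 2√(Dt) = 2√(0.0409 × 335) = 7.403 m.
Argument (x−vt)/(2√(Dt)) = (16.4 − 25.8285)/7.403 = -1.274; ½·erfc(-1.274) = 0.9642.
C = 308 × 0.9642 = 297 mg/L.

297 mg/L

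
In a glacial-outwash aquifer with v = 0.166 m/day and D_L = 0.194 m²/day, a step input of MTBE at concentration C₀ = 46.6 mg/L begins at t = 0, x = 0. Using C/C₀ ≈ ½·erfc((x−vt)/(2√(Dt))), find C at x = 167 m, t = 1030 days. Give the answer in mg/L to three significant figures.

For a continuous step input, C/C₀ ≈ ½·erfc((x−vt)/(2√(Dt))).
vt = 0.166 × 1030 = 170.98 m and 2√(Dt) = 2√(0.194 × 1030) = 28.27 m.
Argument (x−vt)/(2√(Dt)) = (167 − 170.98)/28.27 = -0.1408; ½·erfc(-0.1408) = 0.5789.
C = 46.6 × 0.5789 = 27.0 mg/L.

27.0 mg/L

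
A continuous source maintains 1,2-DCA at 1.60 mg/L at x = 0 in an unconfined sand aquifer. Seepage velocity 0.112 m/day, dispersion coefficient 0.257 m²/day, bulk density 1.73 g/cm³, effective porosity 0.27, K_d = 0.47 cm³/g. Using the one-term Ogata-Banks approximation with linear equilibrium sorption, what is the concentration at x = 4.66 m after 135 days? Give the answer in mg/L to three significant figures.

0.664 mg/L

Retardation factor R = 1 + ρ_b·K_d/n = 1 + 1.73 × 0.47/0.27 = 4.011.
Sorption retards both mechanisms: v_R = v/R = 0.02792 m/day, D_R = D/R = 0.06407 m²/day.
v_R·t = 0.02792 × 135 = 3.7692 m; 2√(D_R t) = 5.882 m; argument = (4.66 − 3.7692)/5.882 = 0.1514.
C = C₀ × ½·erfc(0.1514) = 1.60 × 0.4152 = 0.664 mg/L.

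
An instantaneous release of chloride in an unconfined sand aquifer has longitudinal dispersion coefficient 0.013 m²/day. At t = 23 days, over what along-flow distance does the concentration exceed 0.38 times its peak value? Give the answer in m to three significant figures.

The plume is Gaussian with σ = √(2Dt) = √(2 × 0.013 × 23) = 0.7733 m.
C/C_peak = exp(−Δx²/(2σ²)) = 0.38 ⇒ Δx = σ·√(−2 ln 0.38) = 0.7733 × 1.391 = 1.076 m.
Width = 2Δx = 2.15 m.

2.15 m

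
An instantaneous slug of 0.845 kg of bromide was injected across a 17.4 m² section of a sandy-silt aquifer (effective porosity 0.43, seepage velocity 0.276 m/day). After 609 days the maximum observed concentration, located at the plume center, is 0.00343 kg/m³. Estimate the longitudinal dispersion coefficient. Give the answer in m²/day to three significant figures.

At the plume center C_max = M/(n_e·A·√(4πDt)), so D = M²/(4πt·(n_e·A·C_max)²).
n_e·A·C_max = 0.43 × 17.4 × 0.00343 = 0.02566 kg/m.
D = 0.845²/(4π × 609 × 0.02566²) = 0.142 m²/day.

0.142 m²/day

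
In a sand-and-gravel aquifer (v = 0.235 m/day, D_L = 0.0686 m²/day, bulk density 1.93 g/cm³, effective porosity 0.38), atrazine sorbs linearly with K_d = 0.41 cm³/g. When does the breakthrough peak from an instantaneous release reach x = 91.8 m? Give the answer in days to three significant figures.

Retardation factor R = 1 + ρ_b·K_d/n = 1 + 1.93 × 0.41/0.38 = 3.082.
Sorption retards both mechanisms: v_R = v/R = 0.07625 m/day, D_R = D/R = 0.02226 m²/day.
Peak time from v_R²t² + 2D_R t − x² = 0: t = (√(D_R² + v_R²x²) − D_R)/v_R².
√(D_R² + v_R²x²) = √(0.02226² + 0.07625² × 91.8²) = 7.000; v_R² = 0.005814.
t = (7.000 − 0.02226)/0.005814 = 1200 days.

1200 days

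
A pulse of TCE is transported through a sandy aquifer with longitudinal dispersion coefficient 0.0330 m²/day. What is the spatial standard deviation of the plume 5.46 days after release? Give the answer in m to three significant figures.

Dispersive spreading gives a Gaussian with σ² = 2Dt; advection only shifts the center.
σ = √(2 × 0.0330 × 5.46) = 0.600 m.

0.600 m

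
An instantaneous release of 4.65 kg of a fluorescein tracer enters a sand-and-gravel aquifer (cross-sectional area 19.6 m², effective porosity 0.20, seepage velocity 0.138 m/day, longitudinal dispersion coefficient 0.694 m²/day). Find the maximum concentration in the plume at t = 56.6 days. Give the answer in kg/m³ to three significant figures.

The peak of an instantaneous 1D plume sits at x = vt; there the Gaussian factor is 1 and C_max = M/(n_e·A·√(4πDt)), where n_e·A is the pore area the mass is dissolved in.
√(4πDt) = √(4π × 0.694 × 56.6) = 22.22 m, so C_max = 4.65/(0.20 × 19.6 × 22.22) = 0.0534 kg/m³.

0.0534 kg/m³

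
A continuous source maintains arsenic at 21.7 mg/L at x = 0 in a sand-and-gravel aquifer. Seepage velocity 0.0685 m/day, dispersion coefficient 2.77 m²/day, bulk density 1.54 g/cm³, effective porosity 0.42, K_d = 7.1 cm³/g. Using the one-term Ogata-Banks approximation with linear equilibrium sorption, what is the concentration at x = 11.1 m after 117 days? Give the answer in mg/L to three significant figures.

Retardation factor R = 1 + ρ_b·K_d/n = 1 + 1.54 × 7.1/0.42 = 27.03.
Sorption retards both mechanisms: v_R = v/R = 0.002534 m/day, D_R = D/R = 0.1025 m²/day.
v_R·t = 0.002534 × 117 = 0.296478 m; 2√(D_R t) = 6.926 m; argument = (11.1 − 0.296478)/6.926 = 1.560.
C = C₀ × ½·erfc(1.560) = 21.7 × 0.01369 = 0.297 mg/L.

0.297 mg/L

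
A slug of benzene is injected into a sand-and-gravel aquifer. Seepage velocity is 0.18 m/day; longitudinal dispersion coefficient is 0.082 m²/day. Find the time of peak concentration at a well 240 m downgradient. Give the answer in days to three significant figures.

1330 days

For the 1D instantaneous-source solution, setting ∂C/∂t = 0 at fixed x gives v²t² + 2Dt − x² = 0, so t = (√(D² + v²x²) − D)/v².
√(D² + v²x²) = √(0.082² + 0.18² × 240²) = 43.20; v² = 0.0324.
t = (43.20 − 0.082)/0.0324 = 1330 days (vs. the pure-advection estimate x/v = 1330 d).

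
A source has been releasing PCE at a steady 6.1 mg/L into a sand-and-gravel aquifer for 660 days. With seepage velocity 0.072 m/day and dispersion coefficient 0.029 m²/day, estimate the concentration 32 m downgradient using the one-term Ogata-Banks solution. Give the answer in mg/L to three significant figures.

6.06 mg/L

For a continuous step input, C/C₀ ≈ ½·erfc((x−vt)/(2√(Dt))).
vt = 0.072 × 660 = 47.52 m and 2√(Dt) = 2√(0.029 × 660) = 8.750 m.
Argument (x−vt)/(2√(Dt)) = (32 − 47.52)/8.750 = -1.774; ½·erfc(-1.774) = 0.9939.
C = 6.1 × 0.9939 = 6.06 mg/L.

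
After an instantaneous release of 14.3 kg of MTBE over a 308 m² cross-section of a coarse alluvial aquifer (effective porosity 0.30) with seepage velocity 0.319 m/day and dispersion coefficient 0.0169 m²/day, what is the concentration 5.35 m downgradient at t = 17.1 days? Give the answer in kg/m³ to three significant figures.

For an instantaneous plane source, C(x,t) = M/(n_e·A·√(4πDt)) · exp(−(x−vt)²/(4Dt)), with n_e·A the pore (flow) area.
Plume center vt = 0.319 × 17.1 = 5.4549 m, so the well at 5.35 m is 0.1049 m upgradient of the peak.
√(4πDt) = 1.906 m, giving peak height M/(n_e·A·√(4πDt)) = 14.3/(0.30 × 308 × 1.906) = 0.08120 kg/m³.
(x−vt)²/(4Dt) = (-0.1049)²/(4 × 0.0169 × 17.1) = 0.009519; exp(−0.009519) = 0.9905.
C = 0.08120 × 0.9905 = 0.0804 kg/m³.

0.0804 kg/m³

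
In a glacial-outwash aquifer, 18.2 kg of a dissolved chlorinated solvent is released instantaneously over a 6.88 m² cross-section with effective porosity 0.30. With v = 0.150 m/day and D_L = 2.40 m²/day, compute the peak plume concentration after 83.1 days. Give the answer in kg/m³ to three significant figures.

The peak of an instantaneous 1D plume sits at x = vt; there the Gaussian factor is 1 and C_max = M/(n_e·A·√(4πDt)), where n_e·A is the pore area the mass is dissolved in.
√(4πDt) = √(4π × 2.40 × 83.1) = 50.06 m, so C_max = 18.2/(0.30 × 6.88 × 50.06) = 0.176 kg/m³.

0.176 kg/m³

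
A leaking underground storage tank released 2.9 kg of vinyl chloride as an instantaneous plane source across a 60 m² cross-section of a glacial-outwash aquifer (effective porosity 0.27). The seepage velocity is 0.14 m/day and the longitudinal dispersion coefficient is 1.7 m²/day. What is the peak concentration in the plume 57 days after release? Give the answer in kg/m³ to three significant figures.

0.00513 kg/m³

The peak of an instantaneous 1D plume sits at x = vt; there the Gaussian factor is 1 and C_max = M/(n_e·A·√(4πDt)), where n_e·A is the pore area the mass is dissolved in.
√(4πDt) = √(4π × 1.7 × 57) = 34.90 m, so C_max = 2.9/(0.27 × 60 × 34.90) = 0.00513 kg/m³.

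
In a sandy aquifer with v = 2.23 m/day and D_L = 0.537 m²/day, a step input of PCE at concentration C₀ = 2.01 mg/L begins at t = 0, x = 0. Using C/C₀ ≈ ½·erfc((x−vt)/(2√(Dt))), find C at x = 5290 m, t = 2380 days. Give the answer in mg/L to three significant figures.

1.28 mg/L

For a continuous step input, C/C₀ ≈ ½·erfc((x−vt)/(2√(Dt))).
vt = 2.23 × 2380 = 5307.4 m and 2√(Dt) = 2√(0.537 × 2380) = 71.50 m.
Argument (x−vt)/(2√(Dt)) = (5290 − 5307.4)/71.50 = -0.2434; ½·erfc(-0.2434) = 0.6347.
C = 2.01 × 0.6347 = 1.28 mg/L.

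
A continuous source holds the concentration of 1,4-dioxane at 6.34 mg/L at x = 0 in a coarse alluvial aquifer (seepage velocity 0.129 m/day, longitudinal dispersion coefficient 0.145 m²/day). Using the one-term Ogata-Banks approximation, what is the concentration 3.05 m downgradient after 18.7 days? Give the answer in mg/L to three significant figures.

2.49 mg/L

For a continuous step input, C/C₀ ≈ ½·erfc((x−vt)/(2√(Dt))).
vt = 0.129 × 18.7 = 2.4123 m and 2√(Dt) = 2√(0.145 × 18.7) = 3.293 m.
Argument (x−vt)/(2√(Dt)) = (3.05 − 2.4123)/3.293 = 0.1937; ½·erfc(0.1937) = 0.3921.
C = 6.34 × 0.3921 = 2.49 mg/L.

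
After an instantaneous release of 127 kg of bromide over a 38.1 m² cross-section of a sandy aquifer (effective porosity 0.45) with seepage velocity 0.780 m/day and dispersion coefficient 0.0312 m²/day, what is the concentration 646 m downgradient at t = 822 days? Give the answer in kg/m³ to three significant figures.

0.328 kg/m³

For an instantaneous plane source, C(x,t) = M/(n_e·A·√(4πDt)) · exp(−(x−vt)²/(4Dt)), with n_e·A the pore (flow) area.
Plume center vt = 0.780 × 822 = 641.16 m, so the well at 646 m is 4.84 m downgradient of the peak.
√(4πDt) = 17.95 m, giving peak height M/(n_e·A·√(4πDt)) = 127/(0.45 × 38.1 × 17.95) = 0.4127 kg/m³.
(x−vt)²/(4Dt) = (4.84)²/(4 × 0.0312 × 822) = 0.2284; exp(−0.2284) = 0.7958.
C = 0.4127 × 0.7958 = 0.328 kg/m³.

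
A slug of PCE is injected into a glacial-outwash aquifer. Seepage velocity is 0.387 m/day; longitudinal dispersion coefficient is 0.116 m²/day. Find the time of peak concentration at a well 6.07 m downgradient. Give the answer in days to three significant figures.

14.9 days

For the 1D instantaneous-source solution, setting ∂C/∂t = 0 at fixed x gives v²t² + 2Dt − x² = 0, so t = (√(D² + v²x²) − D)/v².
√(D² + v²x²) = √(0.116² + 0.387² × 6.07²) = 2.352; v² = 0.149769.
t = (2.352 − 0.116)/0.149769 = 14.9 days (vs. the pure-advection estimate x/v = 15.7 d).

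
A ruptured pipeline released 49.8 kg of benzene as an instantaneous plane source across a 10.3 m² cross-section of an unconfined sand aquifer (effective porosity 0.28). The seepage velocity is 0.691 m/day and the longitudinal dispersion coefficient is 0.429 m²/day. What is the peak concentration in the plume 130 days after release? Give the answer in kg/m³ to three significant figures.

The peak of an instantaneous 1D plume sits at x = vt; there the Gaussian factor is 1 and C_max = M/(n_e·A·√(4πDt)), where n_e·A is the pore area the mass is dissolved in.
√(4πDt) = √(4π × 0.429 × 130) = 26.47 m, so C_max = 49.8/(0.28 × 10.3 × 26.47) = 0.652 kg/m³.

0.652 kg/m³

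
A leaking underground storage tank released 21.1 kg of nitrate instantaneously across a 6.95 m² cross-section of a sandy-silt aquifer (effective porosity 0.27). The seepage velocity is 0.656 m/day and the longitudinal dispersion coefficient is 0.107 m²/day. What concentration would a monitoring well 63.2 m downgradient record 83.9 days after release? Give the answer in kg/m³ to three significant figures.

For an instantaneous plane source, C(x,t) = M/(n_e·A·√(4πDt)) · exp(−(x−vt)²/(4Dt)), with n_e·A the pore (flow) area.
Plume center vt = 0.656 × 83.9 = 55.0384 m, so the well at 63.2 m is 8.1616 m downgradient of the peak.
√(4πDt) = 10.62 m, giving peak height M/(n_e·A·√(4πDt)) = 21.1/(0.27 × 6.95 × 10.62) = 1.059 kg/m³.
(x−vt)²/(4Dt) = (8.1616)²/(4 × 0.107 × 83.9) = 1.855; exp(−1.855) = 0.1565.
C = 1.059 × 0.1565 = 0.166 kg/m³.

0.166 kg/m³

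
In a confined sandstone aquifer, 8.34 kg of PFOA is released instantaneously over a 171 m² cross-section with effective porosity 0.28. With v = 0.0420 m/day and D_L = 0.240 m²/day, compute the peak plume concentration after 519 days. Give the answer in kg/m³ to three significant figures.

The peak of an instantaneous 1D plume sits at x = vt; there the Gaussian factor is 1 and C_max = M/(n_e·A·√(4πDt)), where n_e·A is the pore area the mass is dissolved in.
√(4πDt) = √(4π × 0.240 × 519) = 39.56 m, so C_max = 8.34/(0.28 × 171 × 39.56) = 0.00440 kg/m³.

0.00440 kg/m³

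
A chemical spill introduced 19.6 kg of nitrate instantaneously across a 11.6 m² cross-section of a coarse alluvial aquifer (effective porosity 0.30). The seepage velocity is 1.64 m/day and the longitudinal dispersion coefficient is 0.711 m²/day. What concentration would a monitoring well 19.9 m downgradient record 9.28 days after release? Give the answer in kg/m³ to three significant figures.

0.270 kg/m³

For an instantaneous plane source, C(x,t) = M/(n_e·A·√(4πDt)) · exp(−(x−vt)²/(4Dt)), with n_e·A the pore (flow) area.
Plume center vt = 1.64 × 9.28 = 15.2192 m, so the well at 19.9 m is 4.6808 m downgradient of the peak.
√(4πDt) = 9.106 m, giving peak height M/(n_e·A·√(4πDt)) = 19.6/(0.30 × 11.6 × 9.106) = 0.6185 kg/m³.
(x−vt)²/(4Dt) = (4.6808)²/(4 × 0.711 × 9.28) = 0.8302; exp(−0.8302) = 0.4360.
C = 0.6185 × 0.4360 = 0.270 kg/m³.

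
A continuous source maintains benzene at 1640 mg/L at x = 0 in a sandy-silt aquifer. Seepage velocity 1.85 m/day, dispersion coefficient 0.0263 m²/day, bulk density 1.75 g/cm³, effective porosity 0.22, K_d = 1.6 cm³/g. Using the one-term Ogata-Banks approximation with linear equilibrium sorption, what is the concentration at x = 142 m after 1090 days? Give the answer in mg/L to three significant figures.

Retardation factor R = 1 + ρ_b·K_d/n = 1 + 1.75 × 1.6/0.22 = 13.73.
Sorption retards both mechanisms: v_R = v/R = 0.1347 m/day, D_R = D/R = 0.001916 m²/day.
v_R·t = 0.1347 × 1090 = 146.823 m; 2√(D_R t) = 2.890 m; argument = (142 − 146.823)/2.890 = -1.669.
C = C₀ × ½·erfc(-1.669) = 1640 × 0.9909 = 1630 mg/L.

1630 mg/L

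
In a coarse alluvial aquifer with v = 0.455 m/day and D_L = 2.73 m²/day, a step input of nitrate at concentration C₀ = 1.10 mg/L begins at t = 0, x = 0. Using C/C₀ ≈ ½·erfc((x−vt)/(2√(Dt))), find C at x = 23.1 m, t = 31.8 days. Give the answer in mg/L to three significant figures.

0.282 mg/L

For a continuous step input, C/C₀ ≈ ½·erfc((x−vt)/(2√(Dt))).
vt = 0.455 × 31.8 = 14.469 m and 2√(Dt) = 2√(2.73 × 31.8) = 18.63 m.
Argument (x−vt)/(2√(Dt)) = (23.1 − 14.469)/18.63 = 0.4633; ½·erfc(0.4633) = 0.2562.
C = 1.10 × 0.2562 = 0.282 mg/L.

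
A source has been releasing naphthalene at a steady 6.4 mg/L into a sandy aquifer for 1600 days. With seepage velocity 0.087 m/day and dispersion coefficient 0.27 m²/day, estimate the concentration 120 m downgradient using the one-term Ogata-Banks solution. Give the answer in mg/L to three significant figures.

4.76 mg/L

For a continuous step input, C/C₀ ≈ ½·erfc((x−vt)/(2√(Dt))).
vt = 0.087 × 1600 = 139.2 m and 2√(Dt) = 2√(0.27 × 1600) = 41.57 m.
Argument (x−vt)/(2√(Dt)) = (120 − 139.2)/41.57 = -0.4619; ½·erfc(-0.4619) = 0.7432.
C = 6.4 × 0.7432 = 4.76 mg/L.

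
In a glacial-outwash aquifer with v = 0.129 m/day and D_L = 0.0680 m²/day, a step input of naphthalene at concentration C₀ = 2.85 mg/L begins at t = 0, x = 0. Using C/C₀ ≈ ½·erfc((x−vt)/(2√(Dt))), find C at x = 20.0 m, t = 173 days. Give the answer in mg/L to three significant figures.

For a continuous step input, C/C₀ ≈ ½·erfc((x−vt)/(2√(Dt))).
vt = 0.129 × 173 = 22.317 m and 2√(Dt) = 2√(0.0680 × 173) = 6.860 m.
Argument (x−vt)/(2√(Dt)) = (20.0 − 22.317)/6.860 = -0.3378; ½·erfc(-0.3378) = 0.6836.
C = 2.85 × 0.6836 = 1.95 mg/L.

1.95 mg/L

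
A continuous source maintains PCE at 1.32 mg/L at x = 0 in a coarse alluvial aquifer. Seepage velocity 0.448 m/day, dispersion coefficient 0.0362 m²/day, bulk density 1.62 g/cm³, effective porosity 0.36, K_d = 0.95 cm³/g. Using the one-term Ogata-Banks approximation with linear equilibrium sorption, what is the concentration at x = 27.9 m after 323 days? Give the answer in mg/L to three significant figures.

0.544 mg/L

Retardation factor R = 1 + ρ_b·K_d/n = 1 + 1.62 × 0.95/0.36 = 5.275.
Sorption retards both mechanisms: v_R = v/R = 0.08493 m/day, D_R = D/R = 0.006863 m²/day.
v_R·t = 0.08493 × 323 = 27.43239 m; 2√(D_R t) = 2.978 m; argument = (27.9 − 27.43239)/2.978 = 0.1570.
C = C₀ × ½·erfc(0.1570) = 1.32 × 0.4121 = 0.544 mg/L.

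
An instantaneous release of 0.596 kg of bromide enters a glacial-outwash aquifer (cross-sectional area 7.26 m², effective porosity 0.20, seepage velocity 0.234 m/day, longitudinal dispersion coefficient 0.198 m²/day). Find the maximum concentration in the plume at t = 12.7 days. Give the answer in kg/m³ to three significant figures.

The peak of an instantaneous 1D plume sits at x = vt; there the Gaussian factor is 1 and C_max = M/(n_e·A·√(4πDt)), where n_e·A is the pore area the mass is dissolved in.
√(4πDt) = √(4π × 0.198 × 12.7) = 5.621 m, so C_max = 0.596/(0.20 × 7.26 × 5.621) = 0.0730 kg/m³.

0.0730 kg/m³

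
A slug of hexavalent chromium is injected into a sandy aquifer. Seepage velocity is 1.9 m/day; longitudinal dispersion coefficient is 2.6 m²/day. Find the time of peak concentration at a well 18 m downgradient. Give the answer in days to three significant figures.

For the 1D instantaneous-source solution, setting ∂C/∂t = 0 at fixed x gives v²t² + 2Dt − x² = 0, so t = (√(D² + v²x²) − D)/v².
√(D² + v²x²) = √(2.6² + 1.9² × 18²) = 34.30; v² = 3.61.
t = (34.30 − 2.6)/3.61 = 8.78 days (vs. the pure-advection estimate x/v = 9.47 d).

8.78 days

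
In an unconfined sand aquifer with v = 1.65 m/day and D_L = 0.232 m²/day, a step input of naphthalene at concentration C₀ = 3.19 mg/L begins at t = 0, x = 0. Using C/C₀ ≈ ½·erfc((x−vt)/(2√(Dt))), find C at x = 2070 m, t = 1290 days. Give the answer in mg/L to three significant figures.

3.16 mg/L

For a continuous step input, C/C₀ ≈ ½·erfc((x−vt)/(2√(Dt))).
vt = 1.65 × 1290 = 2128.5 m and 2√(Dt) = 2√(0.232 × 1290) = 34.60 m.
Argument (x−vt)/(2√(Dt)) = (2070 − 2128.5)/34.60 = -1.691; ½·erfc(-1.691) = 0.9916.
C = 3.19 × 0.9916 = 3.16 mg/L.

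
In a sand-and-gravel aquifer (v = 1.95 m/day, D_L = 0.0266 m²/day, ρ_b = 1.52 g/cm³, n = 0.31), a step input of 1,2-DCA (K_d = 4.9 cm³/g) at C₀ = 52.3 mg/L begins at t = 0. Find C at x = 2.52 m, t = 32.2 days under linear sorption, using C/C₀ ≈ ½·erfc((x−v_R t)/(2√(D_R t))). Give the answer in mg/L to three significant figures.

25.3 mg/L

Retardation factor R = 1 + ρ_b·K_d/n = 1 + 1.52 × 4.9/0.31 = 25.03.
Sorption retards both mechanisms: v_R = v/R = 0.07791 m/day, D_R = D/R = 0.001063 m²/day.
v_R·t = 0.07791 × 32.2 = 2.508702 m; 2√(D_R t) = 0.3700 m; argument = (2.52 − 2.508702)/0.3700 = 0.03054.
C = C₀ × ½·erfc(0.03054) = 52.3 × 0.4828 = 25.3 mg/L.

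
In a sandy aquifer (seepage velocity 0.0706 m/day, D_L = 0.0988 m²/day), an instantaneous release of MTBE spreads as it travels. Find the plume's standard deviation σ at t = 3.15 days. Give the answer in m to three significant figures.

0.789 m

Dispersive spreading gives a Gaussian with σ² = 2Dt; advection only shifts the center.
σ = √(2 × 0.0988 × 3.15) = 0.789 m.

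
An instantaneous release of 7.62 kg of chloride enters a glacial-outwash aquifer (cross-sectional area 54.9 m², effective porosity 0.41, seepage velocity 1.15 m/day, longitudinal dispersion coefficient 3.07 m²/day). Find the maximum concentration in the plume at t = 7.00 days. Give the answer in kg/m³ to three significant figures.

0.0206 kg/m³

The peak of an instantaneous 1D plume sits at x = vt; there the Gaussian factor is 1 and C_max = M/(n_e·A·√(4πDt)), where n_e·A is the pore area the mass is dissolved in.
√(4πDt) = √(4π × 3.07 × 7.00) = 16.43 m, so C_max = 7.62/(0.41 × 54.9 × 16.43) = 0.0206 kg/m³.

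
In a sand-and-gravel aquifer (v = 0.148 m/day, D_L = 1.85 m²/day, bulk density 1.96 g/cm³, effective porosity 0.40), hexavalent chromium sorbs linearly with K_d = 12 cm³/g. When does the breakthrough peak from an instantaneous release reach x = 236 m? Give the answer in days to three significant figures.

90400 days

Retardation factor R = 1 + ρ_b·K_d/n = 1 + 1.96 × 12/0.40 = 59.80.
Sorption retards both mechanisms: v_R = v/R = 0.002475 m/day, D_R = D/R = 0.03094 m²/day.
Peak time from v_R²t² + 2D_R t − x² = 0: t = (√(D_R² + v_R²x²) − D_R)/v_R².
√(D_R² + v_R²x²) = √(0.03094² + 0.002475² × 236²) = 0.5849; v_R² = 6.126e-06.
t = (0.5849 − 0.03094)/6.126e-06 = 90400 days.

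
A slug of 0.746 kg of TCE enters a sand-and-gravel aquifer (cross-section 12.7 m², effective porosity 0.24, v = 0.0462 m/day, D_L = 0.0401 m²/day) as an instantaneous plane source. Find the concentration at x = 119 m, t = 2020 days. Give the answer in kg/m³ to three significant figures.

For an instantaneous plane source, C(x,t) = M/(n_e·A·√(4πDt)) · exp(−(x−vt)²/(4Dt)), with n_e·A the pore (flow) area.
Plume center vt = 0.0462 × 2020 = 93.324 m, so the well at 119 m is 25.676 m downgradient of the peak.
√(4πDt) = 31.90 m, giving peak height M/(n_e·A·√(4πDt)) = 0.746/(0.24 × 12.7 × 31.90) = 0.007672 kg/m³.
(x−vt)²/(4Dt) = (25.676)²/(4 × 0.0401 × 2020) = 2.035; exp(−2.035) = 0.1307.
C = 0.007672 × 0.1307 = 0.00100 kg/m³.

0.00100 kg/m³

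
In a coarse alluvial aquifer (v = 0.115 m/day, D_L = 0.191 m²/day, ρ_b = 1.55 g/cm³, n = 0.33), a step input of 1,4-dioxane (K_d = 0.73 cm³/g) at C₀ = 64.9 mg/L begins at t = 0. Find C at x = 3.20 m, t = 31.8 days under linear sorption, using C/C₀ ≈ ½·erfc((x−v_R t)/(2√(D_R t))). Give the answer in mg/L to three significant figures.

4.92 mg/L

Retardation factor R = 1 + ρ_b·K_d/n = 1 + 1.55 × 0.73/0.33 = 4.429.
Sorption retards both mechanisms: v_R = v/R = 0.02597 m/day, D_R = D/R = 0.04312 m²/day.
v_R·t = 0.02597 × 31.8 = 0.825846 m; 2√(D_R t) = 2.342 m; argument = (3.20 − 0.825846)/2.342 = 1.014.
C = C₀ × ½·erfc(1.014) = 64.9 × 0.07578 = 4.92 mg/L.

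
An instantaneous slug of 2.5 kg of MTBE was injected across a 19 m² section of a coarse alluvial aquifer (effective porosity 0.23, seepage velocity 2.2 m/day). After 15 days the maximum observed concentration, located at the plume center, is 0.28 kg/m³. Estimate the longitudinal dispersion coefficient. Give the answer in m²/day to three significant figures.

At the plume center C_max = M/(n_e·A·√(4πDt)), so D = M²/(4πt·(n_e·A·C_max)²).
n_e·A·C_max = 0.23 × 19 × 0.28 = 1.224 kg/m.
D = 2.5²/(4π × 15 × 1.224²) = 0.0221 m²/day.

0.0221 m²/day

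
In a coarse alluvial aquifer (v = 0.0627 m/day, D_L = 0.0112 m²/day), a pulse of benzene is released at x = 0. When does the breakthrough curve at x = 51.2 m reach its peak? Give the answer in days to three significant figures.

814 days

For the 1D instantaneous-source solution, setting ∂C/∂t = 0 at fixed x gives v²t² + 2Dt − x² = 0, so t = (√(D² + v²x²) − D)/v².
√(D² + v²x²) = √(0.0112² + 0.0627² × 51.2²) = 3.210; v² = 0.00393129.
t = (3.210 − 0.0112)/0.00393129 = 814 days (vs. the pure-advection estimate x/v = 817 d).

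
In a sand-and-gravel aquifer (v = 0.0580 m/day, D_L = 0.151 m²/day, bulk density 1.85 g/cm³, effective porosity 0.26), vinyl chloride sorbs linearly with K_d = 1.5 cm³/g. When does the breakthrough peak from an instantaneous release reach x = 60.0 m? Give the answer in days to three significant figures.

11600 days

Retardation factor R = 1 + ρ_b·K_d/n = 1 + 1.85 × 1.5/0.26 = 11.67.
Sorption retards both mechanisms: v_R = v/R = 0.004970 m/day, D_R = D/R = 0.01294 m²/day.
Peak time from v_R²t² + 2D_R t − x² = 0: t = (√(D_R² + v_R²x²) − D_R)/v_R².
√(D_R² + v_R²x²) = √(0.01294² + 0.004970² × 60.0²) = 0.2985; v_R² = 2.470e-05.
t = (0.2985 − 0.01294)/2.470e-05 = 11600 days.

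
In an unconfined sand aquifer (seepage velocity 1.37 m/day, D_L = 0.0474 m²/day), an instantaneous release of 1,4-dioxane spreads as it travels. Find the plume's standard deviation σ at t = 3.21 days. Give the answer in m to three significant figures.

Dispersive spreading gives a Gaussian with σ² = 2Dt; advection only shifts the center.
σ = √(2 × 0.0474 × 3.21) = 0.552 m.

0.552 m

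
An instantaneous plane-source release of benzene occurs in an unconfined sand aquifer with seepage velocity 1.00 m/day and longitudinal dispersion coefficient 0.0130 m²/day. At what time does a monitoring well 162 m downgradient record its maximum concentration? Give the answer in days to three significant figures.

For the 1D instantaneous-source solution, setting ∂C/∂t = 0 at fixed x gives v²t² + 2Dt − x² = 0, so t = (√(D² + v²x²) − D)/v².
√(D² + v²x²) = √(0.0130² + 1.00² × 162²) = 162.0; v² = 1.
t = (162.0 − 0.0130)/1 = 162 days (vs. the pure-advection estimate x/v = 162 d).

162 days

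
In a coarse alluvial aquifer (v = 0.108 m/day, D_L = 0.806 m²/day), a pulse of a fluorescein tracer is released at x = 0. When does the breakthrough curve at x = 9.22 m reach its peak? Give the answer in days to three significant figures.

40.7 days

For the 1D instantaneous-source solution, setting ∂C/∂t = 0 at fixed x gives v²t² + 2Dt − x² = 0, so t = (√(D² + v²x²) − D)/v².
√(D² + v²x²) = √(0.806² + 0.108² × 9.22²) = 1.281; v² = 0.011664.
t = (1.281 − 0.806)/0.011664 = 40.7 days (vs. the pure-advection estimate x/v = 85.4 d).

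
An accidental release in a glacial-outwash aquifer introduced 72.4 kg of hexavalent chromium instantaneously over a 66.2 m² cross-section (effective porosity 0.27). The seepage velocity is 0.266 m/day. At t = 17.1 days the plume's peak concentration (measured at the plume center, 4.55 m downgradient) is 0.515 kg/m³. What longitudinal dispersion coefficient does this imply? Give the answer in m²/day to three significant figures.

At the plume center C_max = M/(n_e·A·√(4πDt)), so D = M²/(4πt·(n_e·A·C_max)²).
n_e·A·C_max = 0.27 × 66.2 × 0.515 = 9.205 kg/m.
D = 72.4²/(4π × 17.1 × 9.205²) = 0.288 m²/day.

0.288 m²/day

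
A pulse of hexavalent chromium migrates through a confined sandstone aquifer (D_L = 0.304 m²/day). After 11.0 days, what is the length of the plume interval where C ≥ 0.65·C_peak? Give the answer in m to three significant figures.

4.80 m

The plume is Gaussian with σ = √(2Dt) = √(2 × 0.304 × 11.0) = 2.586 m.
C/C_peak = exp(−Δx²/(2σ²)) = 0.65 ⇒ Δx = σ·√(−2 ln 0.65) = 2.586 × 0.9282 = 2.400 m.
Width = 2Δx = 4.80 m.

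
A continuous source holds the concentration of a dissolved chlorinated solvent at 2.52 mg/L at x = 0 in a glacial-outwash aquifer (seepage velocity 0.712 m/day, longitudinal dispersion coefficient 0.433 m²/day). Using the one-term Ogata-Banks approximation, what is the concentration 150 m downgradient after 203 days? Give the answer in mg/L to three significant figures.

For a continuous step input, C/C₀ ≈ ½·erfc((x−vt)/(2√(Dt))).
vt = 0.712 × 203 = 144.536 m and 2√(Dt) = 2√(0.433 × 203) = 18.75 m.
Argument (x−vt)/(2√(Dt)) = (150 − 144.536)/18.75 = 0.2914; ½·erfc(0.2914) = 0.3401.
C = 2.52 × 0.3401 = 0.857 mg/L.

0.857 mg/L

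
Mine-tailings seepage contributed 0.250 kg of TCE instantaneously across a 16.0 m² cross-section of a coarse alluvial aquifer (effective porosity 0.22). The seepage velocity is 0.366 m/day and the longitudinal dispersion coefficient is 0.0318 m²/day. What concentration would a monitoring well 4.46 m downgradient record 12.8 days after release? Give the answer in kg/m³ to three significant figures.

0.0304 kg/m³

For an instantaneous plane source, C(x,t) = M/(n_e·A·√(4πDt)) · exp(−(x−vt)²/(4Dt)), with n_e·A the pore (flow) area.
Plume center vt = 0.366 × 12.8 = 4.6848 m, so the well at 4.46 m is 0.2248 m upgradient of the peak.
√(4πDt) = 2.262 m, giving peak height M/(n_e·A·√(4πDt)) = 0.250/(0.22 × 16.0 × 2.262) = 0.03140 kg/m³.
(x−vt)²/(4Dt) = (-0.2248)²/(4 × 0.0318 × 12.8) = 0.03104; exp(−0.03104) = 0.9694.
C = 0.03140 × 0.9694 = 0.0304 kg/m³.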